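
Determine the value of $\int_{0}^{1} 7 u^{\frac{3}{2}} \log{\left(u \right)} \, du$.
$- \frac{28}{25}$

Start from the elementary integral
$$J(a) = \int_{0}^{1} 7 u^{a} \, du = \frac{7}{a + 1}.$$

Differentiating under the integral sign brings down a factor of $\ln u$:
$$\frac{dJ}{da} = \int_{0}^{1} 7 u^{a} \log{\left(u \right)} \, du = - \frac{7}{\left(a + 1\right)^{2}}.$$

The integral on the left is $I$, so $I = - \frac{7}{\left(a + 1\right)^{2}}$.

Setting $a = \frac{3}{2}$:
$$I = - \frac{28}{25}.$$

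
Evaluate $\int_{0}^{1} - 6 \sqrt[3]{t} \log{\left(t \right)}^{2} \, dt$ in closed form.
$- \frac{81}{16}$

Consider the simpler parametrised integral
$$J(a) = \int_{0}^{1} - 6 t^{a} \, dt = - \frac{6}{a + 1}.$$

Differentiating under the integral sign brings down a factor of $\ln t$:
$$\frac{dJ}{da} = \int_{0}^{1} - 6 t^{a} \log{\left(t \right)} \, dt = \frac{6}{\left(a + 1\right)^{2}}.$$

Repeating twice in total — each differentiation brings down another $\ln t$ — gives
$$\frac{d^{2}J}{da^{2}} = \int_{0}^{1} - 6 t^{a} \log{\left(t \right)}^{2} \, dt = - \frac{12}{\left(a + 1\right)^{3}},$$
and the integrand here is exactly the target integrand, so $I = - \frac{12}{\left(a + 1\right)^{3}}$.

Setting $a = \frac{1}{3}$:
$$I = - \frac{81}{16}.$$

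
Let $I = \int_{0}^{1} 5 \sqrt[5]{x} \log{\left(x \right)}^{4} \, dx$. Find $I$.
$\frac{15625}{324}$

Consider the simpler parametrised integral
$$J(a) = \int_{0}^{1} 5 x^{a} \, dx = \frac{5}{a + 1}.$$

Differentiating under the integral sign brings down a factor of $\ln x$:
$$\frac{dJ}{da} = \int_{0}^{1} 5 x^{a} \log{\left(x \right)} \, dx = - \frac{5}{\left(a + 1\right)^{2}}.$$

Repeating $4$ times in total — each differentiation brings down another $\ln x$ — gives
$$\frac{d^{4}J}{da^{4}} = \int_{0}^{1} 5 x^{a} \log{\left(x \right)}^{4} \, dx = \frac{120}{\left(a + 1\right)^{5}},$$
and the integrand here is exactly the target integrand, so $I = \frac{120}{\left(a + 1\right)^{5}}$.

Setting $a = \frac{1}{5}$:
$$I = \frac{15625}{324}.$$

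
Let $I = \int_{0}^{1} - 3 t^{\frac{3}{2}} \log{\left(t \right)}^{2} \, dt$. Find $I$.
$- \frac{48}{125}$

Begin with the known integral
$$J(a) = \int_{0}^{1} - 3 t^{a} \, dt = - \frac{3}{a + 1}.$$

Differentiating under the integral sign brings down a factor of $\ln t$:
$$\frac{dJ}{da} = \int_{0}^{1} - 3 t^{a} \log{\left(t \right)} \, dt = \frac{3}{\left(a + 1\right)^{2}}.$$

Repeating twice in total — each differentiation brings down another $\ln t$ — gives
$$\frac{d^{2}J}{da^{2}} = \int_{0}^{1} - 3 t^{a} \log{\left(t \right)}^{2} \, dt = - \frac{6}{\left(a + 1\right)^{3}},$$
and the integrand here is exactly the target integrand, so $I = - \frac{6}{\left(a + 1\right)^{3}}$.

Setting $a = \frac{3}{2}$:
$$I = - \frac{48}{125}.$$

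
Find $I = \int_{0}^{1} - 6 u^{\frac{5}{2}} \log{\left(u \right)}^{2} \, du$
$- \frac{96}{343}$

Consider the simpler parametrised integral
$$J(a) = \int_{0}^{1} - 6 u^{a} \, du = - \frac{6}{a + 1}.$$

Differentiating under the integral sign brings down a factor of $\ln u$:
$$\frac{dJ}{da} = \int_{0}^{1} - 6 u^{a} \log{\left(u \right)} \, du = \frac{6}{\left(a + 1\right)^{2}}.$$

Repeating twice in total — each differentiation brings down another $\ln u$ — gives
$$\frac{d^{2}J}{da^{2}} = \int_{0}^{1} - 6 u^{a} \log{\left(u \right)}^{2} \, du = - \frac{12}{\left(a + 1\right)^{3}},$$
and the integrand here is exactly the target integrand, so $I = - \frac{12}{\left(a + 1\right)^{3}}$.

Setting $a = \frac{5}{2}$:
$$I = - \frac{96}{343}.$$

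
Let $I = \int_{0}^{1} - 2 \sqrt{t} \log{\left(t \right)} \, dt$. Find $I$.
$\frac{8}{9}$

Consider the simpler parametrised integral
$$J(a) = \int_{0}^{1} - 2 t^{a} \, dt = - \frac{2}{a + 1}.$$

Differentiating under the integral sign brings down a factor of $\ln t$:
$$\frac{dJ}{da} = \int_{0}^{1} - 2 t^{a} \log{\left(t \right)} \, dt = \frac{2}{\left(a + 1\right)^{2}}.$$

The integral on the left is $I$, so $I = \frac{2}{\left(a + 1\right)^{2}}$.

Setting $a = \frac{1}{2}$:
$$I = \frac{8}{9}.$$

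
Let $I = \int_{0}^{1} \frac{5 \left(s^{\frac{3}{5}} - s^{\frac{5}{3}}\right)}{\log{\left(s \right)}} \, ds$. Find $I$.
$- \log{\left(\frac{3125}{243} \right)}$

Introduce a parameter $a$ in the exponent: let $I(a) = \int_{0}^{1} \frac{5 \left(s^{\frac{3}{5}} - s^{a}\right)}{\log{\left(s \right)}} \, ds$.

Since $\dfrac{\partial}{\partial a}\,s^{a} = s^{a} \ln s$, the $\ln s$ in the denominator cancels and
$$\frac{dI}{da} = \int_{0}^{1} -5 s^{a} \, ds = -5 \left[\frac{s^{a+1}}{a+1}\right]_0^1 = - \frac{5}{a + 1}.$$

Integrating with respect to $a$ gives $I(a) = - \log{\left(\frac{3125 \left(a + 1\right)^{5}}{32768} \right)} + C$.

At $a = \frac{3}{5}$ the integrand is identically $0$, so $I(\frac{3}{5}) = 0$. The closed form gives $0$, hence $C = 0$.

Setting $a = \frac{5}{3}$:
$$I = - \log{\left(\frac{3125}{243} \right)}.$$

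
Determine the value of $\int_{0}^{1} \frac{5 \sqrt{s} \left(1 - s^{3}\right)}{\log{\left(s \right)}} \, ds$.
$- \log{\left(243 \right)}$

Replace the exponent $\frac{7}{2}$ by a parameter $a$: let $I(a) = \int_{0}^{1} \frac{5 \left(\sqrt{s} - s^{a}\right)}{\log{\left(s \right)}} \, ds$.

Since $\dfrac{\partial}{\partial a}\,s^{a} = s^{a} \ln s$, the $\ln s$ in the denominator cancels and
$$\frac{dI}{da} = \int_{0}^{1} -5 s^{a} \, ds = -5 \left[\frac{s^{a+1}}{a+1}\right]_0^1 = - \frac{5}{a + 1}.$$

Integrating with respect to $a$ gives $I(a) = - \log{\left(\frac{32 \left(a + 1\right)^{5}}{243} \right)} + C$.

At $a = \frac{1}{2}$ the integrand is identically $0$, so $I(\frac{1}{2}) = 0$. The closed form gives $0$, hence $C = 0$.

Setting $a = \frac{7}{2}$:
$$I = - \log{\left(243 \right)}.$$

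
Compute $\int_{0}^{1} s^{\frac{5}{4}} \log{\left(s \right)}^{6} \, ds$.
$\frac{1310720}{531441}$

Consider the simpler parametrised integral
$$J(a) = \int_{0}^{1} s^{a} \, ds = \frac{1}{a + 1}.$$

Differentiating under the integral sign brings down a factor of $\ln s$:
$$\frac{dJ}{da} = \int_{0}^{1} s^{a} \log{\left(s \right)} \, ds = - \frac{1}{\left(a + 1\right)^{2}}.$$

Repeating $6$ times in total — each differentiation brings down another $\ln s$ — gives
$$\frac{d^{6}J}{da^{6}} = \int_{0}^{1} s^{a} \log{\left(s \right)}^{6} \, ds = \frac{720}{\left(a + 1\right)^{7}},$$
and the integrand here is exactly the target integrand, so $I = \frac{720}{\left(a + 1\right)^{7}}$.

Setting $a = \frac{5}{4}$:
$$I = \frac{1310720}{531441}.$$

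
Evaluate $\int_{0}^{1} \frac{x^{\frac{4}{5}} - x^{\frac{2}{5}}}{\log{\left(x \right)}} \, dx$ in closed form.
$\log{\left(\frac{9}{7} \right)}$

Replace the exponent $\frac{4}{5}$ by a parameter $a$: let $I(a) = \int_{0}^{1} \frac{- x^{\frac{2}{5}} + x^{a}}{\log{\left(x \right)}} \, dx$.

Since $\dfrac{\partial}{\partial a}\,x^{a} = x^{a} \ln x$, the $\ln x$ in the denominator cancels and
$$\frac{dI}{da} = \int_{0}^{1} x^{a} \, dx = \left[\frac{x^{a+1}}{a+1}\right]_0^1 = \frac{1}{a + 1}.$$

Integrating with respect to $a$ gives $I(a) = \log{\left(\frac{5 a}{7} + \frac{5}{7} \right)} + C$.

At $a = \frac{2}{5}$ the integrand is identically $0$, so $I(\frac{2}{5}) = 0$. The closed form gives $0$, hence $C = 0$.

Setting $a = \frac{4}{5}$:
$$I = \log{\left(\frac{9}{7} \right)}.$$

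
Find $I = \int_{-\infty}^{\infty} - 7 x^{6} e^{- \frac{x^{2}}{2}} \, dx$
$- 105 \sqrt{2} \sqrt{\pi}$

Consider the simpler parametrised integral
$$J(a) = \int_{-\infty}^{\infty} - 7 e^{- a x^{2}} \, dx = - \frac{7 \sqrt{\pi}}{\sqrt{a}}.$$

Differentiating under the integral sign brings down a factor of $(-x^2)$:
$$\frac{dJ}{da} = \int_{-\infty}^{\infty} 7 x^{2} e^{- a x^{2}} \, dx = \frac{7 \sqrt{\pi}}{2 a^{\frac{3}{2}}}.$$

Repeating $3$ times in total — each differentiation brings down another $(-x^2)$ — gives
$$\frac{d^{3}J}{da^{3}} = \int_{-\infty}^{\infty} 7 x^{6} e^{- a x^{2}} \, dx = \frac{105 \sqrt{\pi}}{8 a^{\frac{7}{2}}},$$
and the integrand here is $(-1)^{3}$ times the target integrand, so $I = (-1)^{3}\,\frac{d^{3}J}{da^{3}} = - \frac{105 \sqrt{\pi}}{8 a^{\frac{7}{2}}}$.

Setting $a = \frac{1}{2}$:
$$I = - 105 \sqrt{2} \sqrt{\pi}.$$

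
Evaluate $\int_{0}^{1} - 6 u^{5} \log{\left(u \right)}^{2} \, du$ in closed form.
$- \frac{1}{18}$

Consider the simpler parametrised integral
$$J(a) = \int_{0}^{1} - 6 u^{a} \, du = - \frac{6}{a + 1}.$$

Differentiating under the integral sign brings down a factor of $\ln u$:
$$\frac{dJ}{da} = \int_{0}^{1} - 6 u^{a} \log{\left(u \right)} \, du = \frac{6}{\left(a + 1\right)^{2}}.$$

Repeating twice in total — each differentiation brings down another $\ln u$ — gives
$$\frac{d^{2}J}{da^{2}} = \int_{0}^{1} - 6 u^{a} \log{\left(u \right)}^{2} \, du = - \frac{12}{\left(a + 1\right)^{3}},$$
and the integrand here is exactly the target integrand, so $I = - \frac{12}{\left(a + 1\right)^{3}}$.

Setting $a = 5$:
$$I = - \frac{1}{18}.$$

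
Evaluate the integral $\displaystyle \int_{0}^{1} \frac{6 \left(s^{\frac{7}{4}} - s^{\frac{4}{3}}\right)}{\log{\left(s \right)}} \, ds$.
$- \log{\left(\frac{481890304}{1291467969} \right)}$

Introduce a parameter $a$ in the exponent: let $I(a) = \int_{0}^{1} \frac{6 \left(s^{\frac{7}{4}} - s^{a}\right)}{\log{\left(s \right)}} \, ds$.

Since $\dfrac{\partial}{\partial a}\,s^{a} = s^{a} \ln s$, the $\ln s$ in the denominator cancels and
$$\frac{dI}{da} = \int_{0}^{1} -6 s^{a} \, ds = -6 \left[\frac{s^{a+1}}{a+1}\right]_0^1 = - \frac{6}{a + 1}.$$

Integrating with respect to $a$ gives $I(a) = - \log{\left(\frac{4096 \left(a + 1\right)^{6}}{1771561} \right)} + C$.

At $a = \frac{7}{4}$ the integrand is identically $0$, so $I(\frac{7}{4}) = 0$. The closed form gives $0$, hence $C = 0$.

Setting $a = \frac{4}{3}$:
$$I = - \log{\left(\frac{481890304}{1291467969} \right)}.$$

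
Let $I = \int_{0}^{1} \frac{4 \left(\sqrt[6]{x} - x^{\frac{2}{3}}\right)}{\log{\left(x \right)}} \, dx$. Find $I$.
$- \log{\left(\frac{10000}{2401} \right)}$

Replace the exponent $\frac{2}{3}$ by a parameter $a$: let $I(a) = \int_{0}^{1} \frac{4 \left(\sqrt[6]{x} - x^{a}\right)}{\log{\left(x \right)}} \, dx$.

Since $\dfrac{\partial}{\partial a}\,x^{a} = x^{a} \ln x$, the $\ln x$ in the denominator cancels and
$$\frac{dI}{da} = \int_{0}^{1} -4 x^{a} \, dx = -4 \left[\frac{x^{a+1}}{a+1}\right]_0^1 = - \frac{4}{a + 1}.$$

Integrating with respect to $a$ gives $I(a) = - \log{\left(\frac{1296 \left(a + 1\right)^{4}}{2401} \right)} + C$.

At $a = \frac{1}{6}$ the integrand is identically $0$, so $I(\frac{1}{6}) = 0$. The closed form gives $0$, hence $C = 0$.

Setting $a = \frac{2}{3}$:
$$I = - \log{\left(\frac{10000}{2401} \right)}.$$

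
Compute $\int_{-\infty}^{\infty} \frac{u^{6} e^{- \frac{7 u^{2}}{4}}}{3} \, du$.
$\frac{80 \sqrt{7} \sqrt{\pi}}{2401}$

Begin with the known integral
$$J(a) = \int_{-\infty}^{\infty} \frac{e^{- a u^{2}}}{3} \, du = \frac{\sqrt{\pi}}{3 \sqrt{a}}.$$

Differentiating under the integral sign brings down a factor of $(-u^2)$:
$$\frac{dJ}{da} = \int_{-\infty}^{\infty} - \frac{u^{2} e^{- a u^{2}}}{3} \, du = - \frac{\sqrt{\pi}}{6 a^{\frac{3}{2}}}.$$

Repeating $3$ times in total — each differentiation brings down another $(-u^2)$ — gives
$$\frac{d^{3}J}{da^{3}} = \int_{-\infty}^{\infty} - \frac{u^{6} e^{- a u^{2}}}{3} \, du = - \frac{5 \sqrt{\pi}}{8 a^{\frac{7}{2}}},$$
and the integrand here is $(-1)^{3}$ times the target integrand, so $I = (-1)^{3}\,\frac{d^{3}J}{da^{3}} = \frac{5 \sqrt{\pi}}{8 a^{\frac{7}{2}}}$.

Setting $a = \frac{7}{4}$:
$$I = \frac{80 \sqrt{7} \sqrt{\pi}}{2401}.$$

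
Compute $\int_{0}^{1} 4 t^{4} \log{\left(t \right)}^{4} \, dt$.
$\frac{96}{3125}$

Start from the elementary integral
$$J(a) = \int_{0}^{1} 4 t^{a} \, dt = \frac{4}{a + 1}.$$

Differentiating under the integral sign brings down a factor of $\ln t$:
$$\frac{dJ}{da} = \int_{0}^{1} 4 t^{a} \log{\left(t \right)} \, dt = - \frac{4}{\left(a + 1\right)^{2}}.$$

Repeating $4$ times in total — each differentiation brings down another $\ln t$ — gives
$$\frac{d^{4}J}{da^{4}} = \int_{0}^{1} 4 t^{a} \log{\left(t \right)}^{4} \, dt = \frac{96}{\left(a + 1\right)^{5}},$$
and the integrand here is exactly the target integrand, so $I = \frac{96}{\left(a + 1\right)^{5}}$.

Setting $a = 4$:
$$I = \frac{96}{3125}.$$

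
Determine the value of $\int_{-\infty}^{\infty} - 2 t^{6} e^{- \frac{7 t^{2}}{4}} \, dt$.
$- \frac{480 \sqrt{7} \sqrt{\pi}}{2401}$

Consider the simpler parametrised integral
$$J(a) = \int_{-\infty}^{\infty} - 2 e^{- a t^{2}} \, dt = - \frac{2 \sqrt{\pi}}{\sqrt{a}}.$$

Differentiating under the integral sign brings down a factor of $(-t^2)$:
$$\frac{dJ}{da} = \int_{-\infty}^{\infty} 2 t^{2} e^{- a t^{2}} \, dt = \frac{\sqrt{\pi}}{a^{\frac{3}{2}}}.$$

Repeating $3$ times in total — each differentiation brings down another $(-t^2)$ — gives
$$\frac{d^{3}J}{da^{3}} = \int_{-\infty}^{\infty} 2 t^{6} e^{- a t^{2}} \, dt = \frac{15 \sqrt{\pi}}{4 a^{\frac{7}{2}}},$$
and the integrand here is $(-1)^{3}$ times the target integrand, so $I = (-1)^{3}\,\frac{d^{3}J}{da^{3}} = - \frac{15 \sqrt{\pi}}{4 a^{\frac{7}{2}}}$.

Setting $a = \frac{7}{4}$:
$$I = - \frac{480 \sqrt{7} \sqrt{\pi}}{2401}.$$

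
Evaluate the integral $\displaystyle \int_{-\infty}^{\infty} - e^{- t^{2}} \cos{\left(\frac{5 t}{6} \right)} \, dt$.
$- \frac{\sqrt{\pi}}{e^{\frac{25}{144}}}$

Treat the cosine frequency as a parameter and define $I(b) = \int_{-\infty}^{\infty} - e^{- t^{2}} \cos{\left(b t \right)} \, dt$.

Differentiating under the integral sign,
$$I'(b) = \int_{-\infty}^{\infty} t e^{- t^{2}} \sin{\left(b t \right)} \, dt.$$

Integrate $\int_{-\infty}^{\infty} t \sin(b t)\, e^{- t^{2}}\, dt$ by parts with $u = \sin(b t)$ and $dv = t\, e^{- t^{2}}\, dt$, giving $v = - \frac{e^{- t^{2}}}{2}$. The boundary term vanishes and
$$\int_{-\infty}^{\infty} t \sin(b t)\, e^{- t^{2}}\, dt = \frac{b}{2} \int_{-\infty}^{\infty} \cos(b t)\, e^{- t^{2}}\, dt,$$
so $I'(b) = - \frac{b}{2}\, I(b)$.

This is a separable first-order ODE; solving with the initial condition $I(0) = \int_{-\infty}^{\infty} - e^{- t^{2}}\,dt = - \sqrt{\pi}$ gives
$$I(b) = - \sqrt{\pi} e^{- \frac{b^{2}}{4}}.$$

Setting $b = \frac{5}{6}$:
$$I = - \frac{\sqrt{\pi}}{e^{\frac{25}{144}}}.$$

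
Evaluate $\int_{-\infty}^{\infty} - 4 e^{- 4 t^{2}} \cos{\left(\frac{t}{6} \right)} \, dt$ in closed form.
$- \frac{2 \sqrt{\pi}}{e^{\frac{1}{576}}}$

Treat the cosine frequency as a parameter and define $I(b) = \int_{-\infty}^{\infty} - 4 e^{- 4 t^{2}} \cos{\left(b t \right)} \, dt$.

Differentiating under the integral sign,
$$I'(b) = \int_{-\infty}^{\infty} 4 t e^{- 4 t^{2}} \sin{\left(b t \right)} \, dt.$$

Integrate $\int_{-\infty}^{\infty} t \sin(b t)\, e^{- 4 t^{2}}\, dt$ by parts with $u = \sin(b t)$ and $dv = t\, e^{- 4 t^{2}}\, dt$, giving $v = - \frac{e^{- 4 t^{2}}}{8}$. The boundary term vanishes and
$$\int_{-\infty}^{\infty} t \sin(b t)\, e^{- 4 t^{2}}\, dt = \frac{b}{8} \int_{-\infty}^{\infty} \cos(b t)\, e^{- 4 t^{2}}\, dt,$$
so $I'(b) = - \frac{b}{8}\, I(b)$.

This is a separable first-order ODE; solving with the initial condition $I(0) = \int_{-\infty}^{\infty} - 4 e^{- 4 t^{2}}\,dt = - 2 \sqrt{\pi}$ gives
$$I(b) = - 2 \sqrt{\pi} e^{- \frac{b^{2}}{16}}.$$

Setting $b = \frac{1}{6}$:
$$I = - \frac{2 \sqrt{\pi}}{e^{\frac{1}{576}}}.$$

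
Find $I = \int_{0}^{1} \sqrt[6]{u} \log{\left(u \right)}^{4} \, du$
$\frac{186624}{16807}$

Consider the simpler parametrised integral
$$J(a) = \int_{0}^{1} u^{a} \, du = \frac{1}{a + 1}.$$

Differentiating under the integral sign brings down a factor of $\ln u$:
$$\frac{dJ}{da} = \int_{0}^{1} u^{a} \log{\left(u \right)} \, du = - \frac{1}{\left(a + 1\right)^{2}}.$$

Repeating $4$ times in total — each differentiation brings down another $\ln u$ — gives
$$\frac{d^{4}J}{da^{4}} = \int_{0}^{1} u^{a} \log{\left(u \right)}^{4} \, du = \frac{24}{\left(a + 1\right)^{5}},$$
and the integrand here is exactly the target integrand, so $I = \frac{24}{\left(a + 1\right)^{5}}$.

Setting $a = \frac{1}{6}$:
$$I = \frac{186624}{16807}.$$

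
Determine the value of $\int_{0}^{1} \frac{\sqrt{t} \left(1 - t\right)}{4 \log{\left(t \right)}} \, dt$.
$- \frac{\log{\left(5 \right)}}{4} + \frac{\log{\left(3 \right)}}{4}$

Replace the exponent $\frac{1}{2}$ by a parameter $a$: let $I(a) = \int_{0}^{1} \frac{- t^{\frac{3}{2}} + t^{a}}{4 \log{\left(t \right)}} \, dt$.

Since $\dfrac{\partial}{\partial a}\,t^{a} = t^{a} \ln t$, the $\ln t$ in the denominator cancels and
$$\frac{dI}{da} = \int_{0}^{1} \frac{1}{4} t^{a} \, dt = \frac{1}{4} \left[\frac{t^{a+1}}{a+1}\right]_0^1 = \frac{1}{4 \left(a + 1\right)}.$$

Integrating with respect to $a$ gives $I(a) = \frac{\log{\left(a + 1 \right)}}{4} - \frac{\log{\left(5 \right)}}{4} + \frac{\log{\left(2 \right)}}{4} + C$.

At $a = \frac{3}{2}$ the integrand is identically $0$, so $I(\frac{3}{2}) = 0$. The closed form gives $0$, hence $C = 0$.

Setting $a = \frac{1}{2}$:
$$I = - \frac{\log{\left(5 \right)}}{4} + \frac{\log{\left(3 \right)}}{4}.$$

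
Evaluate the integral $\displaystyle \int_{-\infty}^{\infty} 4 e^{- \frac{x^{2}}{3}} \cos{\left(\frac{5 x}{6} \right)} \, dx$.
$\frac{4 \sqrt{3} \sqrt{\pi}}{e^{\frac{25}{48}}}$

Treat the cosine frequency as a parameter and define $I(b) = \int_{-\infty}^{\infty} 4 e^{- \frac{x^{2}}{3}} \cos{\left(b x \right)} \, dx$.

Differentiating under the integral sign,
$$I'(b) = \int_{-\infty}^{\infty} - 4 x e^{- \frac{x^{2}}{3}} \sin{\left(b x \right)} \, dx.$$

Integrate $\int_{-\infty}^{\infty} x \sin(b x)\, e^{- \frac{x^{2}}{3}}\, dx$ by parts with $u = \sin(b x)$ and $dv = x\, e^{- \frac{x^{2}}{3}}\, dx$, giving $v = - \frac{3 e^{- \frac{x^{2}}{3}}}{2}$. The boundary term vanishes and
$$\int_{-\infty}^{\infty} x \sin(b x)\, e^{- \frac{x^{2}}{3}}\, dx = \frac{3 b}{2} \int_{-\infty}^{\infty} \cos(b x)\, e^{- \frac{x^{2}}{3}}\, dx,$$
so $I'(b) = - \frac{3 b}{2}\, I(b)$.

This is a separable first-order ODE; solving with the initial condition $I(0) = \int_{-\infty}^{\infty} 4 e^{- \frac{x^{2}}{3}}\,dx = 4 \sqrt{3} \sqrt{\pi}$ gives
$$I(b) = 4 \sqrt{3} \sqrt{\pi} e^{- \frac{3 b^{2}}{4}}.$$

Setting $b = \frac{5}{6}$:
$$I = \frac{4 \sqrt{3} \sqrt{\pi}}{e^{\frac{25}{48}}}.$$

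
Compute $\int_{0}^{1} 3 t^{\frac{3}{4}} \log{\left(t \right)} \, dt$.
$- \frac{48}{49}$

Begin with the known integral
$$J(a) = \int_{0}^{1} 3 t^{a} \, dt = \frac{3}{a + 1}.$$

Differentiating under the integral sign brings down a factor of $\ln t$:
$$\frac{dJ}{da} = \int_{0}^{1} 3 t^{a} \log{\left(t \right)} \, dt = - \frac{3}{\left(a + 1\right)^{2}}.$$

The integral on the left is $I$, so $I = - \frac{3}{\left(a + 1\right)^{2}}$.

Setting $a = \frac{3}{4}$:
$$I = - \frac{48}{49}.$$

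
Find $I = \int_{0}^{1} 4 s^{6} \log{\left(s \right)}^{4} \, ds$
$\frac{96}{16807}$

Start from the elementary integral
$$J(a) = \int_{0}^{1} 4 s^{a} \, ds = \frac{4}{a + 1}.$$

Differentiating under the integral sign brings down a factor of $\ln s$:
$$\frac{dJ}{da} = \int_{0}^{1} 4 s^{a} \log{\left(s \right)} \, ds = - \frac{4}{\left(a + 1\right)^{2}}.$$

Repeating $4$ times in total — each differentiation brings down another $\ln s$ — gives
$$\frac{d^{4}J}{da^{4}} = \int_{0}^{1} 4 s^{a} \log{\left(s \right)}^{4} \, ds = \frac{96}{\left(a + 1\right)^{5}},$$
and the integrand here is exactly the target integrand, so $I = \frac{96}{\left(a + 1\right)^{5}}$.

Setting $a = 6$:
$$I = \frac{96}{16807}.$$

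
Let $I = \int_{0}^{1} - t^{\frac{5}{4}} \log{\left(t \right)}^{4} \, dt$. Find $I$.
$- \frac{8192}{19683}$

Begin with the known integral
$$J(a) = \int_{0}^{1} - t^{a} \, dt = - \frac{1}{a + 1}.$$

Differentiating under the integral sign brings down a factor of $\ln t$:
$$\frac{dJ}{da} = \int_{0}^{1} - t^{a} \log{\left(t \right)} \, dt = \frac{1}{\left(a + 1\right)^{2}}.$$

Repeating $4$ times in total — each differentiation brings down another $\ln t$ — gives
$$\frac{d^{4}J}{da^{4}} = \int_{0}^{1} - t^{a} \log{\left(t \right)}^{4} \, dt = - \frac{24}{\left(a + 1\right)^{5}},$$
and the integrand here is exactly the target integrand, so $I = - \frac{24}{\left(a + 1\right)^{5}}$.

Setting $a = \frac{5}{4}$:
$$I = - \frac{8192}{19683}.$$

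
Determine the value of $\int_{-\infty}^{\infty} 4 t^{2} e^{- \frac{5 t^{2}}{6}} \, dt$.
$\frac{12 \sqrt{30} \sqrt{\pi}}{25}$

Start from the elementary integral
$$J(a) = \int_{-\infty}^{\infty} 4 e^{- a t^{2}} \, dt = \frac{4 \sqrt{\pi}}{\sqrt{a}}.$$

Differentiating under the integral sign brings down a factor of $(-t^2)$:
$$\frac{dJ}{da} = \int_{-\infty}^{\infty} - 4 t^{2} e^{- a t^{2}} \, dt = - \frac{2 \sqrt{\pi}}{a^{\frac{3}{2}}}.$$

The integral on the left is $-I$, so $I = \frac{2 \sqrt{\pi}}{a^{\frac{3}{2}}}$.

Setting $a = \frac{5}{6}$:
$$I = \frac{12 \sqrt{30} \sqrt{\pi}}{25}.$$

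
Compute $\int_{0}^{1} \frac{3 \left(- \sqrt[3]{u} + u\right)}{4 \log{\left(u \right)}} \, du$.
$- \frac{3 \log{\left(2 \right)}}{4} + \frac{3 \log{\left(3 \right)}}{4}$

Replace the exponent $\frac{1}{3}$ by a parameter $a$: let $I(a) = \int_{0}^{1} \frac{3 \left(u - u^{a}\right)}{4 \log{\left(u \right)}} \, du$.

Since $\dfrac{\partial}{\partial a}\,u^{a} = u^{a} \ln u$, the $\ln u$ in the denominator cancels and
$$\frac{dI}{da} = \int_{0}^{1} - \frac{3}{4} u^{a} \, du = - \frac{3}{4} \left[\frac{u^{a+1}}{a+1}\right]_0^1 = - \frac{3}{4 a + 4}.$$

Integrating with respect to $a$ gives $I(a) = - \frac{3 \log{\left(a + 1 \right)}}{4} + \frac{3 \log{\left(2 \right)}}{4} + C$.

At $a = 1$ the integrand is identically $0$, so $I(1) = 0$. The closed form gives $0$, hence $C = 0$.

Setting $a = \frac{1}{3}$:
$$I = - \frac{3 \log{\left(2 \right)}}{4} + \frac{3 \log{\left(3 \right)}}{4}.$$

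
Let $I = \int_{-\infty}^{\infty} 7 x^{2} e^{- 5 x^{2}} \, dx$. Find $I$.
$\frac{7 \sqrt{5} \sqrt{\pi}}{50}$

Begin with the known integral
$$J(a) = \int_{-\infty}^{\infty} 7 e^{- a x^{2}} \, dx = \frac{7 \sqrt{\pi}}{\sqrt{a}}.$$

Differentiating under the integral sign brings down a factor of $(-x^2)$:
$$\frac{dJ}{da} = \int_{-\infty}^{\infty} - 7 x^{2} e^{- a x^{2}} \, dx = - \frac{7 \sqrt{\pi}}{2 a^{\frac{3}{2}}}.$$

The integral on the left is $-I$, so $I = \frac{7 \sqrt{\pi}}{2 a^{\frac{3}{2}}}$.

Setting $a = 5$:
$$I = \frac{7 \sqrt{5} \sqrt{\pi}}{50}.$$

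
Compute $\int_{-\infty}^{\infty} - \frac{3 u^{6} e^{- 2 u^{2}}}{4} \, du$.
$- \frac{45 \sqrt{2} \sqrt{\pi}}{512}$

Begin with the known integral
$$J(a) = \int_{-\infty}^{\infty} - \frac{3 e^{- a u^{2}}}{4} \, du = - \frac{3 \sqrt{\pi}}{4 \sqrt{a}}.$$

Differentiating under the integral sign brings down a factor of $(-u^2)$:
$$\frac{dJ}{da} = \int_{-\infty}^{\infty} \frac{3 u^{2} e^{- a u^{2}}}{4} \, du = \frac{3 \sqrt{\pi}}{8 a^{\frac{3}{2}}}.$$

Repeating $3$ times in total — each differentiation brings down another $(-u^2)$ — gives
$$\frac{d^{3}J}{da^{3}} = \int_{-\infty}^{\infty} \frac{3 u^{6} e^{- a u^{2}}}{4} \, du = \frac{45 \sqrt{\pi}}{32 a^{\frac{7}{2}}},$$
and the integrand here is $(-1)^{3}$ times the target integrand, so $I = (-1)^{3}\,\frac{d^{3}J}{da^{3}} = - \frac{45 \sqrt{\pi}}{32 a^{\frac{7}{2}}}$.

Setting $a = 2$:
$$I = - \frac{45 \sqrt{2} \sqrt{\pi}}{512}.$$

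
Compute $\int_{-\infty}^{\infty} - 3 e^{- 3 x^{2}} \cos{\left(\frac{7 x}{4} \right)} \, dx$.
$- \frac{\sqrt{3} \sqrt{\pi}}{e^{\frac{49}{192}}}$

Treat the cosine frequency as a parameter and define $I(b) = \int_{-\infty}^{\infty} - 3 e^{- 3 x^{2}} \cos{\left(b x \right)} \, dx$.

Differentiating under the integral sign,
$$I'(b) = \int_{-\infty}^{\infty} 3 x e^{- 3 x^{2}} \sin{\left(b x \right)} \, dx.$$

Integrate $\int_{-\infty}^{\infty} x \sin(b x)\, e^{- 3 x^{2}}\, dx$ by parts with $u = \sin(b x)$ and $dv = x\, e^{- 3 x^{2}}\, dx$, giving $v = - \frac{e^{- 3 x^{2}}}{6}$. The boundary term vanishes and
$$\int_{-\infty}^{\infty} x \sin(b x)\, e^{- 3 x^{2}}\, dx = \frac{b}{6} \int_{-\infty}^{\infty} \cos(b x)\, e^{- 3 x^{2}}\, dx,$$
so $I'(b) = - \frac{b}{6}\, I(b)$.

This is a separable first-order ODE; solving with the initial condition $I(0) = \int_{-\infty}^{\infty} - 3 e^{- 3 x^{2}}\,dx = - \sqrt{3} \sqrt{\pi}$ gives
$$I(b) = - \sqrt{3} \sqrt{\pi} e^{- \frac{b^{2}}{12}}.$$

Setting $b = \frac{7}{4}$:
$$I = - \frac{\sqrt{3} \sqrt{\pi}}{e^{\frac{49}{192}}}.$$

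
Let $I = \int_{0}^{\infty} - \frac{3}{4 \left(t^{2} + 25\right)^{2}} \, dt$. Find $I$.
$- \frac{3 \pi}{2000}$

Start from the standard arctangent integral
$$J(a) = \int_{0}^{\infty} - \frac{3}{4 \left(a^{2} + t^{2}\right)} \, dt = - \frac{3 \pi}{8 a}.$$

Differentiating under the integral sign with respect to $a$,
$$\frac{dJ}{da} = \int_{0}^{\infty} \frac{3 a}{2 \left(a^{2} + t^{2}\right)^{2}} \, dt = \frac{3 \pi}{8 a^{2}},$$
so $\int_{0}^{\infty} - \frac{3}{4 \left(a^{2} + t^{2}\right)^{2}} \, dt = - \frac{3 \pi}{16 a^{3}}$.

Setting $a = 5$:
$$I = - \frac{3 \pi}{2000}.$$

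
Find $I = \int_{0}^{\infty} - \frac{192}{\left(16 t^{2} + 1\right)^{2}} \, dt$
$- 12 \pi$

Begin with the known result
$$J(a) = \int_{0}^{\infty} - \frac{3}{4 \left(a^{2} + t^{2}\right)} \, dt = - \frac{3 \pi}{8 a}.$$

Differentiating under the integral sign with respect to $a$,
$$\frac{dJ}{da} = \int_{0}^{\infty} \frac{3 a}{2 \left(a^{2} + t^{2}\right)^{2}} \, dt = \frac{3 \pi}{8 a^{2}},$$
so $\int_{0}^{\infty} - \frac{3}{4 \left(a^{2} + t^{2}\right)^{2}} \, dt = - \frac{3 \pi}{16 a^{3}}$.

Setting $a = \frac{1}{4}$:
$$I = - 12 \pi.$$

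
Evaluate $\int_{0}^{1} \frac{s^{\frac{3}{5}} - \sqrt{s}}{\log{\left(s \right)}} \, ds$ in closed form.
$- \log{\left(\frac{15}{16} \right)}$

Consider the one-parameter family: let $I(a) = \int_{0}^{1} \frac{s^{\frac{3}{5}} - s^{a}}{\log{\left(s \right)}} \, ds$.

Since $\dfrac{\partial}{\partial a}\,s^{a} = s^{a} \ln s$, the $\ln s$ in the denominator cancels and
$$\frac{dI}{da} = \int_{0}^{1} -1 s^{a} \, ds = -1 \left[\frac{s^{a+1}}{a+1}\right]_0^1 = - \frac{1}{a + 1}.$$

Integrating with respect to $a$ gives $I(a) = - \log{\left(\frac{5 a}{8} + \frac{5}{8} \right)} + C$.

At $a = \frac{3}{5}$ the integrand is identically $0$, so $I(\frac{3}{5}) = 0$. The closed form gives $0$, hence $C = 0$.

Setting $a = \frac{1}{2}$:
$$I = - \log{\left(\frac{15}{16} \right)}.$$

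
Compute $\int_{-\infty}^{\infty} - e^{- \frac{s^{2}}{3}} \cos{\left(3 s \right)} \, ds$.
$- \frac{\sqrt{3} \sqrt{\pi}}{e^{\frac{27}{4}}}$

Define $I(b) = \int_{-\infty}^{\infty} - e^{- \frac{s^{2}}{3}} \cos{\left(b s \right)} \, ds$.

Differentiating under the integral sign,
$$I'(b) = \int_{-\infty}^{\infty} s e^{- \frac{s^{2}}{3}} \sin{\left(b s \right)} \, ds.$$

Integrate $\int_{-\infty}^{\infty} s \sin(b s)\, e^{- \frac{s^{2}}{3}}\, ds$ by parts with $u = \sin(b s)$ and $dv = s\, e^{- \frac{s^{2}}{3}}\, ds$, giving $v = - \frac{3 e^{- \frac{s^{2}}{3}}}{2}$. The boundary term vanishes and
$$\int_{-\infty}^{\infty} s \sin(b s)\, e^{- \frac{s^{2}}{3}}\, ds = \frac{3 b}{2} \int_{-\infty}^{\infty} \cos(b s)\, e^{- \frac{s^{2}}{3}}\, ds,$$
so $I'(b) = - \frac{3 b}{2}\, I(b)$.

This is a separable first-order ODE; solving with the initial condition $I(0) = \int_{-\infty}^{\infty} - e^{- \frac{s^{2}}{3}}\,ds = - \sqrt{3} \sqrt{\pi}$ gives
$$I(b) = - \sqrt{3} \sqrt{\pi} e^{- \frac{3 b^{2}}{4}}.$$

Setting $b = 3$:
$$I = - \frac{\sqrt{3} \sqrt{\pi}}{e^{\frac{27}{4}}}.$$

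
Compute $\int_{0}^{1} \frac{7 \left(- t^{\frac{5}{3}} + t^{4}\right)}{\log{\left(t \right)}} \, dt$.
$\log{\left(\frac{170859375}{2097152} \right)}$

Replace the exponent $4$ by a parameter $a$: let $I(a) = \int_{0}^{1} \frac{7 \left(- t^{\frac{5}{3}} + t^{a}\right)}{\log{\left(t \right)}} \, dt$.

Since $\dfrac{\partial}{\partial a}\,t^{a} = t^{a} \ln t$, the $\ln t$ in the denominator cancels and
$$\frac{dI}{da} = \int_{0}^{1} 7 t^{a} \, dt = 7 \left[\frac{t^{a+1}}{a+1}\right]_0^1 = \frac{7}{a + 1}.$$

Integrating with respect to $a$ gives $I(a) = \log{\left(\frac{2187 \left(a + 1\right)^{7}}{2097152} \right)} + C$.

At $a = \frac{5}{3}$ the integrand is identically $0$, so $I(\frac{5}{3}) = 0$. The closed form gives $0$, hence $C = 0$.

Setting $a = 4$:
$$I = \log{\left(\frac{170859375}{2097152} \right)}.$$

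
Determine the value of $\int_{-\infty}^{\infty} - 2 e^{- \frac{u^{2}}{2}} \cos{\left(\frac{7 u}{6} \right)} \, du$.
$- \frac{2 \sqrt{2} \sqrt{\pi}}{e^{\frac{49}{72}}}$

Define $I(b) = \int_{-\infty}^{\infty} - 2 e^{- \frac{u^{2}}{2}} \cos{\left(b u \right)} \, du$.

Differentiating under the integral sign,
$$I'(b) = \int_{-\infty}^{\infty} 2 u e^{- \frac{u^{2}}{2}} \sin{\left(b u \right)} \, du.$$

Integrate $\int_{-\infty}^{\infty} u \sin(b u)\, e^{- \frac{u^{2}}{2}}\, du$ by parts with $w = \sin(b u)$ and $dv = u\, e^{- \frac{u^{2}}{2}}\, du$, giving $v = - e^{- \frac{u^{2}}{2}}$. The boundary term vanishes and
$$\int_{-\infty}^{\infty} u \sin(b u)\, e^{- \frac{u^{2}}{2}}\, du = b \int_{-\infty}^{\infty} \cos(b u)\, e^{- \frac{u^{2}}{2}}\, du,$$
so $I'(b) = - b\, I(b)$.

This is a separable first-order ODE; solving with the initial condition $I(0) = \int_{-\infty}^{\infty} - 2 e^{- \frac{u^{2}}{2}}\,du = - 2 \sqrt{2} \sqrt{\pi}$ gives
$$I(b) = - 2 \sqrt{2} \sqrt{\pi} e^{- \frac{b^{2}}{2}}.$$

Setting $b = \frac{7}{6}$:
$$I = - \frac{2 \sqrt{2} \sqrt{\pi}}{e^{\frac{49}{72}}}.$$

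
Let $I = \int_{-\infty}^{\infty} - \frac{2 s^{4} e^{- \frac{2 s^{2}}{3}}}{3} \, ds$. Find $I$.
$- \frac{9 \sqrt{6} \sqrt{\pi}}{16}$

Consider the simpler parametrised integral
$$J(a) = \int_{-\infty}^{\infty} - \frac{2 e^{- a s^{2}}}{3} \, ds = - \frac{2 \sqrt{\pi}}{3 \sqrt{a}}.$$

Differentiating under the integral sign brings down a factor of $(-s^2)$:
$$\frac{dJ}{da} = \int_{-\infty}^{\infty} \frac{2 s^{2} e^{- a s^{2}}}{3} \, ds = \frac{\sqrt{\pi}}{3 a^{\frac{3}{2}}}.$$

Repeating twice in total — each differentiation brings down another $(-s^2)$ — gives
$$\frac{d^{2}J}{da^{2}} = \int_{-\infty}^{\infty} - \frac{2 s^{4} e^{- a s^{2}}}{3} \, ds = - \frac{\sqrt{\pi}}{2 a^{\frac{5}{2}}},$$
and the integrand here is exactly the target integrand, so $I = - \frac{\sqrt{\pi}}{2 a^{\frac{5}{2}}}$.

Setting $a = \frac{2}{3}$:
$$I = - \frac{9 \sqrt{6} \sqrt{\pi}}{16}.$$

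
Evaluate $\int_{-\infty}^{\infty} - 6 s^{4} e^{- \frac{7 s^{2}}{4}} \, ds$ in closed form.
$- \frac{144 \sqrt{7} \sqrt{\pi}}{343}$

Consider the simpler parametrised integral
$$J(a) = \int_{-\infty}^{\infty} - 6 e^{- a s^{2}} \, ds = - \frac{6 \sqrt{\pi}}{\sqrt{a}}.$$

Differentiating under the integral sign brings down a factor of $(-s^2)$:
$$\frac{dJ}{da} = \int_{-\infty}^{\infty} 6 s^{2} e^{- a s^{2}} \, ds = \frac{3 \sqrt{\pi}}{a^{\frac{3}{2}}}.$$

Repeating twice in total — each differentiation brings down another $(-s^2)$ — gives
$$\frac{d^{2}J}{da^{2}} = \int_{-\infty}^{\infty} - 6 s^{4} e^{- a s^{2}} \, ds = - \frac{9 \sqrt{\pi}}{2 a^{\frac{5}{2}}},$$
and the integrand here is exactly the target integrand, so $I = - \frac{9 \sqrt{\pi}}{2 a^{\frac{5}{2}}}$.

Setting $a = \frac{7}{4}$:
$$I = - \frac{144 \sqrt{7} \sqrt{\pi}}{343}.$$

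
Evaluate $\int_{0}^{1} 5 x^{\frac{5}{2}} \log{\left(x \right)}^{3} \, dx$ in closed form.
$- \frac{480}{2401}$

Begin with the known integral
$$J(a) = \int_{0}^{1} 5 x^{a} \, dx = \frac{5}{a + 1}.$$

Differentiating under the integral sign brings down a factor of $\ln x$:
$$\frac{dJ}{da} = \int_{0}^{1} 5 x^{a} \log{\left(x \right)} \, dx = - \frac{5}{\left(a + 1\right)^{2}}.$$

Repeating $3$ times in total — each differentiation brings down another $\ln x$ — gives
$$\frac{d^{3}J}{da^{3}} = \int_{0}^{1} 5 x^{a} \log{\left(x \right)}^{3} \, dx = - \frac{30}{\left(a + 1\right)^{4}},$$
and the integrand here is exactly the target integrand, so $I = - \frac{30}{\left(a + 1\right)^{4}}$.

Setting $a = \frac{5}{2}$:
$$I = - \frac{480}{2401}.$$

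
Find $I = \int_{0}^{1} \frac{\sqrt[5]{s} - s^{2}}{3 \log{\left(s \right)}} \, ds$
$- \frac{\log{\left(5 \right)}}{3} + \frac{\log{\left(2 \right)}}{3}$

Consider the one-parameter family: let $I(a) = \int_{0}^{1} \frac{- s^{2} + s^{a}}{3 \log{\left(s \right)}} \, ds$.

Since $\dfrac{\partial}{\partial a}\,s^{a} = s^{a} \ln s$, the $\ln s$ in the denominator cancels and
$$\frac{dI}{da} = \int_{0}^{1} \frac{1}{3} s^{a} \, ds = \frac{1}{3} \left[\frac{s^{a+1}}{a+1}\right]_0^1 = \frac{1}{3 \left(a + 1\right)}.$$

Integrating with respect to $a$ gives $I(a) = \frac{\log{\left(a + 1 \right)}}{3} - \frac{\log{\left(3 \right)}}{3} + C$.

At $a = 2$ the integrand is identically $0$, so $I(2) = 0$. The closed form gives $0$, hence $C = 0$.

Setting $a = \frac{1}{5}$:
$$I = - \frac{\log{\left(5 \right)}}{3} + \frac{\log{\left(2 \right)}}{3}.$$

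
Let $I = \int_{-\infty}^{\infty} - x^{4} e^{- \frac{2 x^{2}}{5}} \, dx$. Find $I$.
$- \frac{75 \sqrt{10} \sqrt{\pi}}{32}$

Begin with the known integral
$$J(a) = \int_{-\infty}^{\infty} - e^{- a x^{2}} \, dx = - \frac{\sqrt{\pi}}{\sqrt{a}}.$$

Differentiating under the integral sign brings down a factor of $(-x^2)$:
$$\frac{dJ}{da} = \int_{-\infty}^{\infty} x^{2} e^{- a x^{2}} \, dx = \frac{\sqrt{\pi}}{2 a^{\frac{3}{2}}}.$$

Repeating twice in total — each differentiation brings down another $(-x^2)$ — gives
$$\frac{d^{2}J}{da^{2}} = \int_{-\infty}^{\infty} - x^{4} e^{- a x^{2}} \, dx = - \frac{3 \sqrt{\pi}}{4 a^{\frac{5}{2}}},$$
and the integrand here is exactly the target integrand, so $I = - \frac{3 \sqrt{\pi}}{4 a^{\frac{5}{2}}}$.

Setting $a = \frac{2}{5}$:
$$I = - \frac{75 \sqrt{10} \sqrt{\pi}}{32}.$$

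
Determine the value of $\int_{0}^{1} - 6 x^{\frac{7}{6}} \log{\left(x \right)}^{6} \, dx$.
$- \frac{1209323520}{62748517}$

Consider the simpler parametrised integral
$$J(a) = \int_{0}^{1} - 6 x^{a} \, dx = - \frac{6}{a + 1}.$$

Differentiating under the integral sign brings down a factor of $\ln x$:
$$\frac{dJ}{da} = \int_{0}^{1} - 6 x^{a} \log{\left(x \right)} \, dx = \frac{6}{\left(a + 1\right)^{2}}.$$

Repeating $6$ times in total — each differentiation brings down another $\ln x$ — gives
$$\frac{d^{6}J}{da^{6}} = \int_{0}^{1} - 6 x^{a} \log{\left(x \right)}^{6} \, dx = - \frac{4320}{\left(a + 1\right)^{7}},$$
and the integrand here is exactly the target integrand, so $I = - \frac{4320}{\left(a + 1\right)^{7}}$.

Setting $a = \frac{7}{6}$:
$$I = - \frac{1209323520}{62748517}.$$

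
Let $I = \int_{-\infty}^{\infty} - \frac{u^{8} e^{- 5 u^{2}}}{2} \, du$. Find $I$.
$- \frac{21 \sqrt{5} \sqrt{\pi}}{20000}$

Begin with the known integral
$$J(a) = \int_{-\infty}^{\infty} - \frac{e^{- a u^{2}}}{2} \, du = - \frac{\sqrt{\pi}}{2 \sqrt{a}}.$$

Differentiating under the integral sign brings down a factor of $(-u^2)$:
$$\frac{dJ}{da} = \int_{-\infty}^{\infty} \frac{u^{2} e^{- a u^{2}}}{2} \, du = \frac{\sqrt{\pi}}{4 a^{\frac{3}{2}}}.$$

Repeating $4$ times in total — each differentiation brings down another $(-u^2)$ — gives
$$\frac{d^{4}J}{da^{4}} = \int_{-\infty}^{\infty} - \frac{u^{8} e^{- a u^{2}}}{2} \, du = - \frac{105 \sqrt{\pi}}{32 a^{\frac{9}{2}}},$$
and the integrand here is exactly the target integrand, so $I = - \frac{105 \sqrt{\pi}}{32 a^{\frac{9}{2}}}$.

Setting $a = 5$:
$$I = - \frac{21 \sqrt{5} \sqrt{\pi}}{20000}.$$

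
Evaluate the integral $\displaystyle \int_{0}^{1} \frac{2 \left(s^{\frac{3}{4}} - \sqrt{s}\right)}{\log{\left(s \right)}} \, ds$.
$\log{\left(\frac{49}{36} \right)}$

Replace the exponent $\frac{3}{4}$ by a parameter $a$: let $I(a) = \int_{0}^{1} \frac{2 \left(- \sqrt{s} + s^{a}\right)}{\log{\left(s \right)}} \, ds$.

Since $\dfrac{\partial}{\partial a}\,s^{a} = s^{a} \ln s$, the $\ln s$ in the denominator cancels and
$$\frac{dI}{da} = \int_{0}^{1} 2 s^{a} \, ds = 2 \left[\frac{s^{a+1}}{a+1}\right]_0^1 = \frac{2}{a + 1}.$$

Integrating with respect to $a$ gives $I(a) = \log{\left(\frac{4 \left(a + 1\right)^{2}}{9} \right)} + C$.

At $a = \frac{1}{2}$ the integrand is identically $0$, so $I(\frac{1}{2}) = 0$. The closed form gives $0$, hence $C = 0$.

Setting $a = \frac{3}{4}$:
$$I = \log{\left(\frac{49}{36} \right)}.$$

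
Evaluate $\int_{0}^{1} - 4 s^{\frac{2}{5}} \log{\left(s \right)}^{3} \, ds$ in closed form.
$\frac{15000}{2401}$

Begin with the known integral
$$J(a) = \int_{0}^{1} - 4 s^{a} \, ds = - \frac{4}{a + 1}.$$

Differentiating under the integral sign brings down a factor of $\ln s$:
$$\frac{dJ}{da} = \int_{0}^{1} - 4 s^{a} \log{\left(s \right)} \, ds = \frac{4}{\left(a + 1\right)^{2}}.$$

Repeating $3$ times in total — each differentiation brings down another $\ln s$ — gives
$$\frac{d^{3}J}{da^{3}} = \int_{0}^{1} - 4 s^{a} \log{\left(s \right)}^{3} \, ds = \frac{24}{\left(a + 1\right)^{4}},$$
and the integrand here is exactly the target integrand, so $I = \frac{24}{\left(a + 1\right)^{4}}$.

Setting $a = \frac{2}{5}$:
$$I = \frac{15000}{2401}.$$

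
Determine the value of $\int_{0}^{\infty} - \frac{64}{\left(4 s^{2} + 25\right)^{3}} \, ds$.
$- \frac{6 \pi}{3125}$

Start from the standard arctangent integral
$$J(a) = \int_{0}^{\infty} - \frac{1}{a^{2} + s^{2}} \, ds = - \frac{\pi}{2 a}.$$

Differentiating under the integral sign with respect to $a$,
$$\frac{dJ}{da} = \int_{0}^{\infty} \frac{2 a}{\left(a^{2} + s^{2}\right)^{2}} \, ds = \frac{\pi}{2 a^{2}},$$
so $\int_{0}^{\infty} - \frac{1}{\left(a^{2} + s^{2}\right)^{2}} \, ds = - \frac{\pi}{4 a^{3}}$.

Repeating — each differentiation of $1/(s^2+a^2)^j$ produces $-2ja/(s^2+a^2)^{j+1}$ — and dividing through by $-2ja$ at each step yields, after $2$ differentiations in total,
$$\int_{0}^{\infty} - \frac{1}{\left(a^{2} + s^{2}\right)^{3}} \, ds = - \frac{3 \pi}{16 a^{5}}.$$

Setting $a = \frac{5}{2}$:
$$I = - \frac{6 \pi}{3125}.$$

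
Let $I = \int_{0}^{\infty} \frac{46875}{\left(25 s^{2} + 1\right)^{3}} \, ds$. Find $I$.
$\frac{28125 \pi}{16}$

Begin with the known result
$$J(a) = \int_{0}^{\infty} \frac{3}{a^{2} + s^{2}} \, ds = \frac{3 \pi}{2 a}.$$

Differentiating under the integral sign with respect to $a$,
$$\frac{dJ}{da} = \int_{0}^{\infty} - \frac{6 a}{\left(a^{2} + s^{2}\right)^{2}} \, ds = - \frac{3 \pi}{2 a^{2}},$$
so $\int_{0}^{\infty} \frac{3}{\left(a^{2} + s^{2}\right)^{2}} \, ds = \frac{3 \pi}{4 a^{3}}$.

Repeating — each differentiation of $1/(s^2+a^2)^j$ produces $-2ja/(s^2+a^2)^{j+1}$ — and dividing through by $-2ja$ at each step yields, after $2$ differentiations in total,
$$\int_{0}^{\infty} \frac{3}{\left(a^{2} + s^{2}\right)^{3}} \, ds = \frac{9 \pi}{16 a^{5}}.$$

Setting $a = \frac{1}{5}$:
$$I = \frac{28125 \pi}{16}.$$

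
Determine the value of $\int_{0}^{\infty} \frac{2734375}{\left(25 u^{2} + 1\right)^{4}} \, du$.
$\frac{2734375 \pi}{32}$

Recall the elementary integral
$$J(a) = \int_{0}^{\infty} \frac{7}{a^{2} + u^{2}} \, du = \frac{7 \pi}{2 a}.$$

Differentiating under the integral sign with respect to $a$,
$$\frac{dJ}{da} = \int_{0}^{\infty} - \frac{14 a}{\left(a^{2} + u^{2}\right)^{2}} \, du = - \frac{7 \pi}{2 a^{2}},$$
so $\int_{0}^{\infty} \frac{7}{\left(a^{2} + u^{2}\right)^{2}} \, du = \frac{7 \pi}{4 a^{3}}$.

Repeating — each differentiation of $1/(u^2+a^2)^j$ produces $-2ja/(u^2+a^2)^{j+1}$ — and dividing through by $-2ja$ at each step yields, after $3$ differentiations in total,
$$\int_{0}^{\infty} \frac{7}{\left(a^{2} + u^{2}\right)^{4}} \, du = \frac{35 \pi}{32 a^{7}}.$$

Setting $a = \frac{1}{5}$:
$$I = \frac{2734375 \pi}{32}.$$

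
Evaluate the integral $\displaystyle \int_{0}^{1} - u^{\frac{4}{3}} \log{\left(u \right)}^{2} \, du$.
$- \frac{54}{343}$

Start from the elementary integral
$$J(a) = \int_{0}^{1} - u^{a} \, du = - \frac{1}{a + 1}.$$

Differentiating under the integral sign brings down a factor of $\ln u$:
$$\frac{dJ}{da} = \int_{0}^{1} - u^{a} \log{\left(u \right)} \, du = \frac{1}{\left(a + 1\right)^{2}}.$$

Repeating twice in total — each differentiation brings down another $\ln u$ — gives
$$\frac{d^{2}J}{da^{2}} = \int_{0}^{1} - u^{a} \log{\left(u \right)}^{2} \, du = - \frac{2}{\left(a + 1\right)^{3}},$$
and the integrand here is exactly the target integrand, so $I = - \frac{2}{\left(a + 1\right)^{3}}$.

Setting $a = \frac{4}{3}$:
$$I = - \frac{54}{343}.$$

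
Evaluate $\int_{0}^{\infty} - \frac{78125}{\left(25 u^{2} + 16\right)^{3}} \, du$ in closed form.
$- \frac{46875 \pi}{16384}$

Start from the standard arctangent integral
$$J(a) = \int_{0}^{\infty} - \frac{5}{a^{2} + u^{2}} \, du = - \frac{5 \pi}{2 a}.$$

Differentiating under the integral sign with respect to $a$,
$$\frac{dJ}{da} = \int_{0}^{\infty} \frac{10 a}{\left(a^{2} + u^{2}\right)^{2}} \, du = \frac{5 \pi}{2 a^{2}},$$
so $\int_{0}^{\infty} - \frac{5}{\left(a^{2} + u^{2}\right)^{2}} \, du = - \frac{5 \pi}{4 a^{3}}$.

Repeating — each differentiation of $1/(u^2+a^2)^j$ produces $-2ja/(u^2+a^2)^{j+1}$ — and dividing through by $-2ja$ at each step yields, after $2$ differentiations in total,
$$\int_{0}^{\infty} - \frac{5}{\left(a^{2} + u^{2}\right)^{3}} \, du = - \frac{15 \pi}{16 a^{5}}.$$

Setting $a = \frac{4}{5}$:
$$I = - \frac{46875 \pi}{16384}.$$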